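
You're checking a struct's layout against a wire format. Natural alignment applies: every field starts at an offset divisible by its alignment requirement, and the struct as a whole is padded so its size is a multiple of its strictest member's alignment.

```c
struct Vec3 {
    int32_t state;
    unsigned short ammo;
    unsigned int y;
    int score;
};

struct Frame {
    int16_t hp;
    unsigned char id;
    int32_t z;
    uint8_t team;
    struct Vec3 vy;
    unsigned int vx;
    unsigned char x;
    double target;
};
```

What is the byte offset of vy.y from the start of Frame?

Vec3: state at 0 (size 4, align 4) → ends 4; ammo at 4 (size 2, align 2) → ends 6; pad 2 to align 4 for y; y at 8 (size 4, align 4) → ends 12; score at 12 (size 4, align 4) → ends 16; total 16 bytes, alignment 4
hp at 0 (size 2, align 2) → ends 2
id at 2 (size 1, align 1) → ends 3
pad 1 to align 4 for z
z at 4 (size 4, align 4) → ends 8
team at 8 (size 1, align 1) → ends 9
pad 3 to align 4 for vy
vy at 12 (size 16, align 4) → ends 28
within Vec3: y at 8
12 + 8 = 20

20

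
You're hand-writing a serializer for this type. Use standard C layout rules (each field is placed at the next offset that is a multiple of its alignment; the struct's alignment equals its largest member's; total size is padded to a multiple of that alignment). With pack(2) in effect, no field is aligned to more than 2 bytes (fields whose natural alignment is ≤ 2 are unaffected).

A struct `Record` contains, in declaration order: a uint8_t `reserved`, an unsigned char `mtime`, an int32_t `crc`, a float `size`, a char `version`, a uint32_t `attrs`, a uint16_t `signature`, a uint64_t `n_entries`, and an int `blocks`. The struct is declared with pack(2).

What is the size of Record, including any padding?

30 bytes

@0: reserved [1B, align 1] → 1
@1: mtime [1B, align 1] → 2
@2: crc [4B, align 2] → 6
@6: size [4B, align 2] → 10
@10: version [1B, align 1] → 11
+1 pad (align 2)
@12: attrs [4B, align 2] → 16
@16: signature [2B, align 2] → 18
@18: n_entries [8B, align 2] → 26
@26: blocks [4B, align 2] → 30
size 30, align 2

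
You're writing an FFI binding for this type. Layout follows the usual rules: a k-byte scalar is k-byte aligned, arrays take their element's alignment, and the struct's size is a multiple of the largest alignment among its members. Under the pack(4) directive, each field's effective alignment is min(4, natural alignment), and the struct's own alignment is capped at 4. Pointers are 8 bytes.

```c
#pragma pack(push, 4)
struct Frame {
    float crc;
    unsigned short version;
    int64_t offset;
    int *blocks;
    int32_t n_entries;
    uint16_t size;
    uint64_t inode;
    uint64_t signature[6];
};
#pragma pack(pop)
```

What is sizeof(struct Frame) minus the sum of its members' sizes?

4

crc at 0 (size 4, align 4) → ends 4
version at 4 (size 2, align 2) → ends 6
pad 2 to align 4 for offset
offset at 8 (size 8, align 4) → ends 16
blocks at 16 (size 8, align 4) → ends 24
n_entries at 24 (size 4, align 4) → ends 28
size at 28 (size 2, align 2) → ends 30
pad 2 to align 4 for inode
inode at 32 (size 8, align 4) → ends 40
signature at 40 (size 48, align 4) → ends 88
total 88 bytes, alignment 4
data bytes 84, size 88 → padding 4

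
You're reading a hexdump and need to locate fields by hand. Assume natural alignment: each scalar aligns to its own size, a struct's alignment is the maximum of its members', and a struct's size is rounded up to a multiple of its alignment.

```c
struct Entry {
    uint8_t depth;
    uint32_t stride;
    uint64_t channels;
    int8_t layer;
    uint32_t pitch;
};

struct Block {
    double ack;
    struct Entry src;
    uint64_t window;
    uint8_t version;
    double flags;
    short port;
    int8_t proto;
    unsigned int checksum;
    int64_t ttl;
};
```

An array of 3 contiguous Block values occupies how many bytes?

Entry: 0..1  depth  (1B, 1-aligned); 1..4  -- padding (3B); 4..8  stride  (4B, 4-aligned); 8..16  channels  (8B, 8-aligned); 16..17  layer  (1B, 1-aligned); 17..20  -- padding (3B); 20..24  pitch  (4B, 4-aligned); sizeof = 24, alignof = 8
0..8  ack  (8B, 8-aligned)
8..32  src  (24B, 8-aligned)
32..40  window  (8B, 8-aligned)
40..41  version  (1B, 1-aligned)
41..48  -- padding (7B)
48..56  flags  (8B, 8-aligned)
56..58  port  (2B, 2-aligned)
58..59  proto  (1B, 1-aligned)
59..60  -- padding (1B)
60..64  checksum  (4B, 4-aligned)
64..72  ttl  (8B, 8-aligned)
sizeof = 72, alignof = 8
array of 3: 3 × 72 = 216

216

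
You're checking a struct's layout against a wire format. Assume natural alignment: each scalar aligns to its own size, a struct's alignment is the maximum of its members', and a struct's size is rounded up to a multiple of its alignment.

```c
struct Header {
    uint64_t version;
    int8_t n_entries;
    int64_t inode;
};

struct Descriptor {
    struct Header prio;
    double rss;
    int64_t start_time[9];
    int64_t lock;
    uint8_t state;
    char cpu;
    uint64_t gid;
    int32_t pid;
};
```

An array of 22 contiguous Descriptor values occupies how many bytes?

2992

Header: version at 0 (size 8, align 8) → ends 8; n_entries at 8 (size 1, align 1) → ends 9; pad 7 to align 8 for inode; inode at 16 (size 8, align 8) → ends 24; total 24 bytes, alignment 8
prio at 0 (size 24, align 8) → ends 24
rss at 24 (size 8, align 8) → ends 32
start_time at 32 (size 72, align 8) → ends 104
lock at 104 (size 8, align 8) → ends 112
state at 112 (size 1, align 1) → ends 113
cpu at 113 (size 1, align 1) → ends 114
pad 6 to align 8 for gid
gid at 120 (size 8, align 8) → ends 128
pid at 128 (size 4, align 4) → ends 132
tail pad 4 to reach multiple of 8
total 136 bytes, alignment 8
array of 22: 22 × 136 = 2992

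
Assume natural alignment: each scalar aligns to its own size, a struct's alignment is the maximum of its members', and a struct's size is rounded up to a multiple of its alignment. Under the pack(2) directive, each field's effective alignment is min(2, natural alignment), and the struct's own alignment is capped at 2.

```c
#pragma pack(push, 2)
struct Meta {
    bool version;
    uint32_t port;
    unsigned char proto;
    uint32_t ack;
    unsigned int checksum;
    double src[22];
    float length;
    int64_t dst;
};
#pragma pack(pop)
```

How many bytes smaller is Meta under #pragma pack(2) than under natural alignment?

natural layout:
  version at 0 (size 1, align 1) → ends 1
  pad 3 to align 4 for port
  port at 4 (size 4, align 4) → ends 8
  proto at 8 (size 1, align 1) → ends 9
  pad 3 to align 4 for ack
  ack at 12 (size 4, align 4) → ends 16
  checksum at 16 (size 4, align 4) → ends 20
  pad 4 to align 8 for src
  src at 24 (size 176, align 8) → ends 200
  length at 200 (size 4, align 4) → ends 204
  pad 4 to align 8 for dst
  dst at 208 (size 8, align 8) → ends 216
  total 216 bytes, alignment 8
packed(2) layout:
  version at 0 (size 1, align 1) → ends 1
  pad 1 to align 2 for port
  port at 2 (size 4, align 2) → ends 6
  proto at 6 (size 1, align 1) → ends 7
  pad 1 to align 2 for ack
  ack at 8 (size 4, align 2) → ends 12
  checksum at 12 (size 4, align 2) → ends 16
  src at 16 (size 176, align 2) → ends 192
  length at 192 (size 4, align 2) → ends 196
  dst at 196 (size 8, align 2) → ends 204
  total 204 bytes, alignment 2
216 − 204 = 12

12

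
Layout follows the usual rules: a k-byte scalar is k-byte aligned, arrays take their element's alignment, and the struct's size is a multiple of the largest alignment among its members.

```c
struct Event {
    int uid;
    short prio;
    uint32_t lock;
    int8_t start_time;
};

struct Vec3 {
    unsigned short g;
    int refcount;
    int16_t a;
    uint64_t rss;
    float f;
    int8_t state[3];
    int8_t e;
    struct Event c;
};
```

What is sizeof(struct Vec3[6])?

288

Event: @0: uid [4B, align 4] → 4; @4: prio [2B, align 2] → 6; +2 pad (align 4); @8: lock [4B, align 4] → 12; @12: start_time [1B, align 1] → 13; +3 tail pad (align 4); size 16, align 4
@0: g [2B, align 2] → 2
+2 pad (align 4)
@4: refcount [4B, align 4] → 8
@8: a [2B, align 2] → 10
+6 pad (align 8)
@16: rss [8B, align 8] → 24
@24: f [4B, align 4] → 28
@28: state [3B, align 1] → 31
@31: e [1B, align 1] → 32
@32: c [16B, align 4] → 48
size 48, align 8
array of 6: 6 × 48 = 288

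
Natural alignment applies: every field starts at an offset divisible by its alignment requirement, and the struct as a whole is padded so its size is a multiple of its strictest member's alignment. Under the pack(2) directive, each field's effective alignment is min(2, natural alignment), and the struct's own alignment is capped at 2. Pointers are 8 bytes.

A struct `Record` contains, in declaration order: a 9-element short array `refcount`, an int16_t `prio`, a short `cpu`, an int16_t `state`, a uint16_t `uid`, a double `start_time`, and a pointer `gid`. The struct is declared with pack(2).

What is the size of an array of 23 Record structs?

refcount at 0 (size 18, align 2) → ends 18
prio at 18 (size 2, align 2) → ends 20
cpu at 20 (size 2, align 2) → ends 22
state at 22 (size 2, align 2) → ends 24
uid at 24 (size 2, align 2) → ends 26
start_time at 26 (size 8, align 2) → ends 34
gid at 34 (size 8, align 2) → ends 42
total 42 bytes, alignment 2
array of 23: 23 × 42 = 966

966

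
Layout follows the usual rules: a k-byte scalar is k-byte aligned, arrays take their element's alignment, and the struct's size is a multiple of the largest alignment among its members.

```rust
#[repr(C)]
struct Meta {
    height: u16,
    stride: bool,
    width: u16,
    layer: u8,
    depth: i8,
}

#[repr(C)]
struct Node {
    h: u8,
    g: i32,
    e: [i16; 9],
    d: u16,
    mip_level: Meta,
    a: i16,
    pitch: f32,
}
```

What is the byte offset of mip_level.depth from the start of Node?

35

Meta: @0: height [2B, align 2] → 2; @2: stride [1B, align 1] → 3; +1 pad (align 2); @4: width [2B, align 2] → 6; @6: layer [1B, align 1] → 7; @7: depth [1B, align 1] → 8; size 8, align 2
@0: h [1B, align 1] → 1
+3 pad (align 4)
@4: g [4B, align 4] → 8
@8: e [18B, align 2] → 26
@26: d [2B, align 2] → 28
@28: mip_level [8B, align 2] → 36
within Meta: depth at 7
28 + 7 = 35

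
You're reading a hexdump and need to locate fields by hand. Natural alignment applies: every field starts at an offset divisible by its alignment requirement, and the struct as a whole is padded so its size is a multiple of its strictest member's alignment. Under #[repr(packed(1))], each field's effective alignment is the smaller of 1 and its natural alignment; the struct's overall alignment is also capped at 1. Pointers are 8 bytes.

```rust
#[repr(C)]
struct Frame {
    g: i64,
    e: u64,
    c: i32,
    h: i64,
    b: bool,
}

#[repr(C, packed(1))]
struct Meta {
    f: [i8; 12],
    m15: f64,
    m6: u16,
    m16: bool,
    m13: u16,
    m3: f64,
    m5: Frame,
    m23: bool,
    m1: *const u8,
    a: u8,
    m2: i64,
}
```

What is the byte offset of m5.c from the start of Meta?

49

Frame: g at 0 (size 8, align 8) → ends 8; e at 8 (size 8, align 8) → ends 16; c at 16 (size 4, align 4) → ends 20; pad 4 to align 8 for h; h at 24 (size 8, align 8) → ends 32; b at 32 (size 1, align 1) → ends 33; tail pad 7 to reach multiple of 8; total 40 bytes, alignment 8
f at 0 (size 12, align 1) → ends 12
m15 at 12 (size 8, align 1) → ends 20
m6 at 20 (size 2, align 1) → ends 22
m16 at 22 (size 1, align 1) → ends 23
m13 at 23 (size 2, align 1) → ends 25
m3 at 25 (size 8, align 1) → ends 33
m5 at 33 (size 40, align 1) → ends 73
within Frame: c at 16
33 + 16 = 49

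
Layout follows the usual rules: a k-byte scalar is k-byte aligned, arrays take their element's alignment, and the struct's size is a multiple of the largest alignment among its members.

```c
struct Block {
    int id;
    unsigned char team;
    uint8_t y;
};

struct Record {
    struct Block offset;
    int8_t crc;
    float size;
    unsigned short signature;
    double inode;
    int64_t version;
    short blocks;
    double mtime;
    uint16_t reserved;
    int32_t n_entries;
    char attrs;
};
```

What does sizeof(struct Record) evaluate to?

72

Block: @0: id [4B, align 4] → 4; @4: team [1B, align 1] → 5; @5: y [1B, align 1] → 6; +2 tail pad (align 4); size 8, align 4
@0: offset [8B, align 4] → 8
@8: crc [1B, align 1] → 9
+3 pad (align 4)
@12: size [4B, align 4] → 16
@16: signature [2B, align 2] → 18
+6 pad (align 8)
@24: inode [8B, align 8] → 32
@32: version [8B, align 8] → 40
@40: blocks [2B, align 2] → 42
+6 pad (align 8)
@48: mtime [8B, align 8] → 56
@56: reserved [2B, align 2] → 58
+2 pad (align 4)
@60: n_entries [4B, align 4] → 64
@64: attrs [1B, align 1] → 65
+7 tail pad (align 8)
size 72, align 8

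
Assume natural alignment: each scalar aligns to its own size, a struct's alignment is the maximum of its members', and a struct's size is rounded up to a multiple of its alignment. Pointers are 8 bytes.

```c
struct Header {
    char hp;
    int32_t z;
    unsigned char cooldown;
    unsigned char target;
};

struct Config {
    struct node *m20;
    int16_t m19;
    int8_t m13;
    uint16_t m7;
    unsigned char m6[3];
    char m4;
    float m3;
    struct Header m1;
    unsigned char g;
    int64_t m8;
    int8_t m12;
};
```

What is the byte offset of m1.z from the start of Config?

Header: @0: hp [1B, align 1] → 1; +3 pad (align 4); @4: z [4B, align 4] → 8; @8: cooldown [1B, align 1] → 9; @9: target [1B, align 1] → 10; +2 tail pad (align 4); size 12, align 4
@0: m20 [8B, align 8] → 8
@8: m19 [2B, align 2] → 10
@10: m13 [1B, align 1] → 11
+1 pad (align 2)
@12: m7 [2B, align 2] → 14
@14: m6 [3B, align 1] → 17
@17: m4 [1B, align 1] → 18
+2 pad (align 4)
@20: m3 [4B, align 4] → 24
@24: m1 [12B, align 4] → 36
within Header: z at 4
24 + 4 = 28

28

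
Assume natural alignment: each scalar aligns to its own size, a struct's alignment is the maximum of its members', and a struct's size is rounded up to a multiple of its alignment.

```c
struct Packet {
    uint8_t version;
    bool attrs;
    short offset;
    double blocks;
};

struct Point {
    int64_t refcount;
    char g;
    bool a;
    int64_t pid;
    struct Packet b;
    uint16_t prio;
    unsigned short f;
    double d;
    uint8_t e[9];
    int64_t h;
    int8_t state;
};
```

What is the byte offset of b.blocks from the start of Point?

32

Packet: version at 0 (size 1, align 1) → ends 1; attrs at 1 (size 1, align 1) → ends 2; offset at 2 (size 2, align 2) → ends 4; pad 4 to align 8 for blocks; blocks at 8 (size 8, align 8) → ends 16; total 16 bytes, alignment 8
refcount at 0 (size 8, align 8) → ends 8
g at 8 (size 1, align 1) → ends 9
a at 9 (size 1, align 1) → ends 10
pad 6 to align 8 for pid
pid at 16 (size 8, align 8) → ends 24
b at 24 (size 16, align 8) → ends 40
within Packet: blocks at 8
24 + 8 = 32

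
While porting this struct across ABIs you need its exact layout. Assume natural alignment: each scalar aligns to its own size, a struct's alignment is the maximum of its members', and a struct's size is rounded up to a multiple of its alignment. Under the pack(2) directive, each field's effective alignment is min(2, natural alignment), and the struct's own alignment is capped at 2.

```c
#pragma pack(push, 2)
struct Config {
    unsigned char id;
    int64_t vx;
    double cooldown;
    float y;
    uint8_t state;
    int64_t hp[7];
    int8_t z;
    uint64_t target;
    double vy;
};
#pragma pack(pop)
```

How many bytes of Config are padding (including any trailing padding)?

3

@0: id [1B, align 1] → 1
+1 pad (align 2)
@2: vx [8B, align 2] → 10
@10: cooldown [8B, align 2] → 18
@18: y [4B, align 2] → 22
@22: state [1B, align 1] → 23
+1 pad (align 2)
@24: hp [56B, align 2] → 80
@80: z [1B, align 1] → 81
+1 pad (align 2)
@82: target [8B, align 2] → 90
@90: vy [8B, align 2] → 98
size 98, align 2
data bytes 95, size 98 → padding 3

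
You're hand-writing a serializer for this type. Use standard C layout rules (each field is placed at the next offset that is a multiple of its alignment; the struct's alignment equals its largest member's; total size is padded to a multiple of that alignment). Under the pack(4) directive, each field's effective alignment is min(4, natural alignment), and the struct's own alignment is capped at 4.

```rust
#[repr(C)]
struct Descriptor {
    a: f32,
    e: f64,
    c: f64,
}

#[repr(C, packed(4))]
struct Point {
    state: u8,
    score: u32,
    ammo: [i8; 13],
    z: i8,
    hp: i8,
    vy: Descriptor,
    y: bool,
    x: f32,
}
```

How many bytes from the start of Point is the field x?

52

Descriptor: @0: a [4B, align 4] → 4; +4 pad (align 8); @8: e [8B, align 8] → 16; @16: c [8B, align 8] → 24; size 24, align 8
@0: state [1B, align 1] → 1
+3 pad (align 4)
@4: score [4B, align 4] → 8
@8: ammo [13B, align 1] → 21
@21: z [1B, align 1] → 22
@22: hp [1B, align 1] → 23
+1 pad (align 4)
@24: vy [24B, align 4] → 48
@48: y [1B, align 1] → 49
+3 pad (align 4)
@52: x [4B, align 4] → 56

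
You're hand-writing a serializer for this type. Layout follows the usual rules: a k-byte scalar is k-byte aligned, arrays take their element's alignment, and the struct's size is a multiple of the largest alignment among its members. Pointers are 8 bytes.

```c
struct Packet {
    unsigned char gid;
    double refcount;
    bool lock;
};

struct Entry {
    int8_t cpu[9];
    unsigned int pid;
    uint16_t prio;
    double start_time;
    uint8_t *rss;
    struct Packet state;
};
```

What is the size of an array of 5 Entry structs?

Packet: @0: gid [1B, align 1] → 1; +7 pad (align 8); @8: refcount [8B, align 8] → 16; @16: lock [1B, align 1] → 17; +7 tail pad (align 8); size 24, align 8
@0: cpu [9B, align 1] → 9
+3 pad (align 4)
@12: pid [4B, align 4] → 16
@16: prio [2B, align 2] → 18
+6 pad (align 8)
@24: start_time [8B, align 8] → 32
@32: rss [8B, align 8] → 40
@40: state [24B, align 8] → 64
size 64, align 8
array of 5: 5 × 64 = 320

320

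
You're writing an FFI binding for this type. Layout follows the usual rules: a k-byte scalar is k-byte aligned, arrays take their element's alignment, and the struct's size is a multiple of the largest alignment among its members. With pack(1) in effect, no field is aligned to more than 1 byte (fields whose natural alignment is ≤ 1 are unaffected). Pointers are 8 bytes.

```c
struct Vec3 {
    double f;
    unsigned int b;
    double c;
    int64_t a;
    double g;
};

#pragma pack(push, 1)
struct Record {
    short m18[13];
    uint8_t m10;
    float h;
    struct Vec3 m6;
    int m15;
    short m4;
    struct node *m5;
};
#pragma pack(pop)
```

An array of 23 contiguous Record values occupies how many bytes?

Vec3: f at 0 (size 8, align 8) → ends 8; b at 8 (size 4, align 4) → ends 12; pad 4 to align 8 for c; c at 16 (size 8, align 8) → ends 24; a at 24 (size 8, align 8) → ends 32; g at 32 (size 8, align 8) → ends 40; total 40 bytes, alignment 8
m18 at 0 (size 26, align 1) → ends 26
m10 at 26 (size 1, align 1) → ends 27
h at 27 (size 4, align 1) → ends 31
m6 at 31 (size 40, align 1) → ends 71
m15 at 71 (size 4, align 1) → ends 75
m4 at 75 (size 2, align 1) → ends 77
m5 at 77 (size 8, align 1) → ends 85
total 85 bytes, alignment 1
array of 23: 23 × 85 = 1955

1955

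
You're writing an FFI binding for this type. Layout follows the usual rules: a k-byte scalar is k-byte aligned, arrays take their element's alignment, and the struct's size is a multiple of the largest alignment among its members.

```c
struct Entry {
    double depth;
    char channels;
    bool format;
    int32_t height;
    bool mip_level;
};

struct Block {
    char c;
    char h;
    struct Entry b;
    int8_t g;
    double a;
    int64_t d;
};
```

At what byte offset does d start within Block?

Entry: @0: depth [8B, align 8] → 8; @8: channels [1B, align 1] → 9; @9: format [1B, align 1] → 10; +2 pad (align 4); @12: height [4B, align 4] → 16; @16: mip_level [1B, align 1] → 17; +7 tail pad (align 8); size 24, align 8
@0: c [1B, align 1] → 1
@1: h [1B, align 1] → 2
+6 pad (align 8)
@8: b [24B, align 8] → 32
@32: g [1B, align 1] → 33
+7 pad (align 8)
@40: a [8B, align 8] → 48
@48: d [8B, align 8] → 56

48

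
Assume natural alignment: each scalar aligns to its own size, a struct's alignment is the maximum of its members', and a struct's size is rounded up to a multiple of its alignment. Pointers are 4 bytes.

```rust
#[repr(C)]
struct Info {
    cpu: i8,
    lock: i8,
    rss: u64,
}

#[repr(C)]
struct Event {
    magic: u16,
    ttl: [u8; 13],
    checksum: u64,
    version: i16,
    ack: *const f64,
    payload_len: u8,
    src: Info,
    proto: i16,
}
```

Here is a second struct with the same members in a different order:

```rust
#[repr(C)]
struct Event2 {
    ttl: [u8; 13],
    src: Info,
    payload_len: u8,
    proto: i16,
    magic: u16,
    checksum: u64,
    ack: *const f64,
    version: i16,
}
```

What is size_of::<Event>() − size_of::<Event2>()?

8

Info: cpu at 0 (size 1, align 1) → ends 1; lock at 1 (size 1, align 1) → ends 2; pad 6 to align 8 for rss; rss at 8 (size 8, align 8) → ends 16; total 16 bytes, alignment 8
magic at 0 (size 2, align 2) → ends 2
ttl at 2 (size 13, align 1) → ends 15
pad 1 to align 8 for checksum
checksum at 16 (size 8, align 8) → ends 24
version at 24 (size 2, align 2) → ends 26
pad 2 to align 4 for ack
ack at 28 (size 4, align 4) → ends 32
payload_len at 32 (size 1, align 1) → ends 33
pad 7 to align 8 for src
src at 40 (size 16, align 8) → ends 56
proto at 56 (size 2, align 2) → ends 58
tail pad 6 to reach multiple of 8
total 64 bytes, alignment 8
— Event2 —
ttl at 0 (size 13, align 1) → ends 13
pad 3 to align 8 for src
src at 16 (size 16, align 8) → ends 32
payload_len at 32 (size 1, align 1) → ends 33
pad 1 to align 2 for proto
proto at 34 (size 2, align 2) → ends 36
magic at 36 (size 2, align 2) → ends 38
pad 2 to align 8 for checksum
checksum at 40 (size 8, align 8) → ends 48
ack at 48 (size 4, align 4) → ends 52
version at 52 (size 2, align 2) → ends 54
tail pad 2 to reach multiple of 8
total 56 bytes, alignment 8
64 − 56 = 8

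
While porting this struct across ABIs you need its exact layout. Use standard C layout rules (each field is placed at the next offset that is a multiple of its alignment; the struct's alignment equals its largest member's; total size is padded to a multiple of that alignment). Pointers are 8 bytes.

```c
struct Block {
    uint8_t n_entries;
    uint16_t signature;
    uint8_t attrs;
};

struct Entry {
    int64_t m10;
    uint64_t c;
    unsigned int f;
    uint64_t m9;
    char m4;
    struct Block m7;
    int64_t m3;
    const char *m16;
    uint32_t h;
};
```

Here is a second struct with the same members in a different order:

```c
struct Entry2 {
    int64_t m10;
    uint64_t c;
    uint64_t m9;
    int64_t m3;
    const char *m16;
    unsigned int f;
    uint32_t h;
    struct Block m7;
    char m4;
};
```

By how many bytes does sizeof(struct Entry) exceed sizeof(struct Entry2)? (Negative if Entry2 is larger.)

8

Block: n_entries at 0 (size 1, align 1) → ends 1; pad 1 to align 2 for signature; signature at 2 (size 2, align 2) → ends 4; attrs at 4 (size 1, align 1) → ends 5; tail pad 1 to reach multiple of 2; total 6 bytes, alignment 2
m10 at 0 (size 8, align 8) → ends 8
c at 8 (size 8, align 8) → ends 16
f at 16 (size 4, align 4) → ends 20
pad 4 to align 8 for m9
m9 at 24 (size 8, align 8) → ends 32
m4 at 32 (size 1, align 1) → ends 33
pad 1 to align 2 for m7
m7 at 34 (size 6, align 2) → ends 40
m3 at 40 (size 8, align 8) → ends 48
m16 at 48 (size 8, align 8) → ends 56
h at 56 (size 4, align 4) → ends 60
tail pad 4 to reach multiple of 8
total 64 bytes, alignment 8
— Entry2 —
m10 at 0 (size 8, align 8) → ends 8
c at 8 (size 8, align 8) → ends 16
m9 at 16 (size 8, align 8) → ends 24
m3 at 24 (size 8, align 8) → ends 32
m16 at 32 (size 8, align 8) → ends 40
f at 40 (size 4, align 4) → ends 44
h at 44 (size 4, align 4) → ends 48
m7 at 48 (size 6, align 2) → ends 54
m4 at 54 (size 1, align 1) → ends 55
tail pad 1 to reach multiple of 8
total 56 bytes, alignment 8
64 − 56 = 8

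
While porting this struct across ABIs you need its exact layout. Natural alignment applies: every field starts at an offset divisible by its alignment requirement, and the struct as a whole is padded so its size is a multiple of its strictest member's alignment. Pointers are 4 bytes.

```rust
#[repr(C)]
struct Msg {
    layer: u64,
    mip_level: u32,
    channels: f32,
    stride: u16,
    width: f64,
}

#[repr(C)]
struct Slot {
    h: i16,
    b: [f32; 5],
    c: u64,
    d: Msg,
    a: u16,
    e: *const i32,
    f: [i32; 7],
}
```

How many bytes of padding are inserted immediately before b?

Msg: layer at 0 (size 8, align 8) → ends 8; mip_level at 8 (size 4, align 4) → ends 12; channels at 12 (size 4, align 4) → ends 16; stride at 16 (size 2, align 2) → ends 18; pad 6 to align 8 for width; width at 24 (size 8, align 8) → ends 32; total 32 bytes, alignment 8
h at 0 (size 2, align 2) → ends 2
pad 2 to align 4 for b
b at 4 (size 20, align 4) → ends 24

2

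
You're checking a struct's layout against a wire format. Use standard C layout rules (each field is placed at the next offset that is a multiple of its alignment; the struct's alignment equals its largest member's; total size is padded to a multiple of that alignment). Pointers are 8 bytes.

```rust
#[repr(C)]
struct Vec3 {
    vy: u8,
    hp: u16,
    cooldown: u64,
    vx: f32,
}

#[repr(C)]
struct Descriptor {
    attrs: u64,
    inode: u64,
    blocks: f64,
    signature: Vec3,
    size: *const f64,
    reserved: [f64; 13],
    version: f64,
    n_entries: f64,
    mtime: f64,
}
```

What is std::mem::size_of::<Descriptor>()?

Vec3: vy at 0 (size 1, align 1) → ends 1; pad 1 to align 2 for hp; hp at 2 (size 2, align 2) → ends 4; pad 4 to align 8 for cooldown; cooldown at 8 (size 8, align 8) → ends 16; vx at 16 (size 4, align 4) → ends 20; tail pad 4 to reach multiple of 8; total 24 bytes, alignment 8
attrs at 0 (size 8, align 8) → ends 8
inode at 8 (size 8, align 8) → ends 16
blocks at 16 (size 8, align 8) → ends 24
signature at 24 (size 24, align 8) → ends 48
size at 48 (size 8, align 8) → ends 56
reserved at 56 (size 104, align 8) → ends 160
version at 160 (size 8, align 8) → ends 168
n_entries at 168 (size 8, align 8) → ends 176
mtime at 176 (size 8, align 8) → ends 184
total 184 bytes, alignment 8

184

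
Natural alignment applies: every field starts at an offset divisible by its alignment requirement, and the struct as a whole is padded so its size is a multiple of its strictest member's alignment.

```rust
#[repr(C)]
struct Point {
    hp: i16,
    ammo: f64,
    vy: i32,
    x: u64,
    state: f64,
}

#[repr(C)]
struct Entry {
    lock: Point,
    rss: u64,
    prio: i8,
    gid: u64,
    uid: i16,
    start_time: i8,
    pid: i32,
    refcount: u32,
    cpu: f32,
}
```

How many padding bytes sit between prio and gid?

7

Point: hp at 0 (size 2, align 2) → ends 2; pad 6 to align 8 for ammo; ammo at 8 (size 8, align 8) → ends 16; vy at 16 (size 4, align 4) → ends 20; pad 4 to align 8 for x; x at 24 (size 8, align 8) → ends 32; state at 32 (size 8, align 8) → ends 40; total 40 bytes, alignment 8
lock at 0 (size 40, align 8) → ends 40
rss at 40 (size 8, align 8) → ends 48
prio at 48 (size 1, align 1) → ends 49
pad 7 to align 8 for gid
gid at 56 (size 8, align 8) → ends 64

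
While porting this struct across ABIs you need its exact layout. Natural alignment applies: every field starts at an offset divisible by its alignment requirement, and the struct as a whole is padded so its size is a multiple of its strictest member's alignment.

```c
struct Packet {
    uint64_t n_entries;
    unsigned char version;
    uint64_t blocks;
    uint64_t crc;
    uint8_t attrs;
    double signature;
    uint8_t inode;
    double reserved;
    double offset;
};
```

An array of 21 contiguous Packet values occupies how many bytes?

n_entries at 0 (size 8, align 8) → ends 8
version at 8 (size 1, align 1) → ends 9
pad 7 to align 8 for blocks
blocks at 16 (size 8, align 8) → ends 24
crc at 24 (size 8, align 8) → ends 32
attrs at 32 (size 1, align 1) → ends 33
pad 7 to align 8 for signature
signature at 40 (size 8, align 8) → ends 48
inode at 48 (size 1, align 1) → ends 49
pad 7 to align 8 for reserved
reserved at 56 (size 8, align 8) → ends 64
offset at 64 (size 8, align 8) → ends 72
total 72 bytes, alignment 8
array of 21: 21 × 72 = 1512

1512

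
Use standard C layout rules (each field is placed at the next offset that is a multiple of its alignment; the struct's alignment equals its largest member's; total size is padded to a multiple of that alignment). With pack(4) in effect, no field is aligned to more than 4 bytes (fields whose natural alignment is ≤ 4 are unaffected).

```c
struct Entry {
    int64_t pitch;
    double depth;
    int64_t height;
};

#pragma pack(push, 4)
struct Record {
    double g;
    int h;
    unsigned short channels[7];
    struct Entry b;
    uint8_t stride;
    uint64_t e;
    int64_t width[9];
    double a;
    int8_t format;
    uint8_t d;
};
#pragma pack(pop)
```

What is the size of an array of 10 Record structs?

1480

Entry: @0: pitch [8B, align 8] → 8; @8: depth [8B, align 8] → 16; @16: height [8B, align 8] → 24; size 24, align 8
@0: g [8B, align 4] → 8
@8: h [4B, align 4] → 12
@12: channels [14B, align 2] → 26
+2 pad (align 4)
@28: b [24B, align 4] → 52
@52: stride [1B, align 1] → 53
+3 pad (align 4)
@56: e [8B, align 4] → 64
@64: width [72B, align 4] → 136
@136: a [8B, align 4] → 144
@144: format [1B, align 1] → 145
@145: d [1B, align 1] → 146
+2 tail pad (align 4)
size 148, align 4
array of 10: 10 × 148 = 1480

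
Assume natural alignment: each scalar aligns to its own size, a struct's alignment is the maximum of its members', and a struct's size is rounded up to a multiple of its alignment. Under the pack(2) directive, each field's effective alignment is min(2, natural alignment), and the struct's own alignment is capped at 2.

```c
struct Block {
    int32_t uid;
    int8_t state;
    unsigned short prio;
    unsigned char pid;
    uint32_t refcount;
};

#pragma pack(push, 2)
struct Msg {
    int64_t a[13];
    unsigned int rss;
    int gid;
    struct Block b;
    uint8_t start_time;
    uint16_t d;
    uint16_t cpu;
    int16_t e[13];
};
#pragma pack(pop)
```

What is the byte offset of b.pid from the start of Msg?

120

Block: @0: uid [4B, align 4] → 4; @4: state [1B, align 1] → 5; +1 pad (align 2); @6: prio [2B, align 2] → 8; @8: pid [1B, align 1] → 9; +3 pad (align 4); @12: refcount [4B, align 4] → 16; size 16, align 4
@0: a [104B, align 2] → 104
@104: rss [4B, align 2] → 108
@108: gid [4B, align 2] → 112
@112: b [16B, align 2] → 128
within Block: pid at 8
112 + 8 = 120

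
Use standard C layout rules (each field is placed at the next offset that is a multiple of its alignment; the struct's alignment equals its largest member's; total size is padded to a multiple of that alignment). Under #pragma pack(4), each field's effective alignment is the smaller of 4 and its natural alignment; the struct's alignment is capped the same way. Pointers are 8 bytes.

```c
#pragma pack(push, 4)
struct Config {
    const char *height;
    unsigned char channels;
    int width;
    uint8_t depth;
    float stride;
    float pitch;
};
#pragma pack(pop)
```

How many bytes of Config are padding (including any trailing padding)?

6

@0: height [8B, align 4] → 8
@8: channels [1B, align 1] → 9
+3 pad (align 4)
@12: width [4B, align 4] → 16
@16: depth [1B, align 1] → 17
+3 pad (align 4)
@20: stride [4B, align 4] → 24
@24: pitch [4B, align 4] → 28
size 28, align 4
data bytes 22, size 28 → padding 6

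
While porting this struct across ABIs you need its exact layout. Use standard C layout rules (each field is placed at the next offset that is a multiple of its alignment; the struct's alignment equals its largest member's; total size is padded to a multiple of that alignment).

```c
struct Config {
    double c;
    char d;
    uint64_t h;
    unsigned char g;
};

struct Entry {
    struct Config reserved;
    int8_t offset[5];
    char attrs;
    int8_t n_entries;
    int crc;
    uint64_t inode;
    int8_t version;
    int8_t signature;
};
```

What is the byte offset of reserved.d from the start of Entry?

Config: @0: c [8B, align 8] → 8; @8: d [1B, align 1] → 9; +7 pad (align 8); @16: h [8B, align 8] → 24; @24: g [1B, align 1] → 25; +7 tail pad (align 8); size 32, align 8
@0: reserved [32B, align 8] → 32
within Config: d at 8
0 + 8 = 8

8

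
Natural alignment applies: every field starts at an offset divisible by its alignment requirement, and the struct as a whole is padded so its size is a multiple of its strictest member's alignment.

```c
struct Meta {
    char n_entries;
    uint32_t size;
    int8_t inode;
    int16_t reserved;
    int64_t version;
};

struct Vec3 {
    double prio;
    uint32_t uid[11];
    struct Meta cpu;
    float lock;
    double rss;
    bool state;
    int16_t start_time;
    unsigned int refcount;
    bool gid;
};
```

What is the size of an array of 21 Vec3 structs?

2352

Meta: 0..1  n_entries  (1B, 1-aligned); 1..4  -- padding (3B); 4..8  size  (4B, 4-aligned); 8..9  inode  (1B, 1-aligned); 9..10  -- padding (1B); 10..12  reserved  (2B, 2-aligned); 12..16  -- padding (4B); 16..24  version  (8B, 8-aligned); sizeof = 24, alignof = 8
0..8  prio  (8B, 8-aligned)
8..52  uid  (44B, 4-aligned)
52..56  -- padding (4B)
56..80  cpu  (24B, 8-aligned)
80..84  lock  (4B, 4-aligned)
84..88  -- padding (4B)
88..96  rss  (8B, 8-aligned)
96..97  state  (1B, 1-aligned)
97..98  -- padding (1B)
98..100  start_time  (2B, 2-aligned)
100..104  refcount  (4B, 4-aligned)
104..105  gid  (1B, 1-aligned)
105..112  -- tail padding (7B)
sizeof = 112, alignof = 8
array of 21: 21 × 112 = 2352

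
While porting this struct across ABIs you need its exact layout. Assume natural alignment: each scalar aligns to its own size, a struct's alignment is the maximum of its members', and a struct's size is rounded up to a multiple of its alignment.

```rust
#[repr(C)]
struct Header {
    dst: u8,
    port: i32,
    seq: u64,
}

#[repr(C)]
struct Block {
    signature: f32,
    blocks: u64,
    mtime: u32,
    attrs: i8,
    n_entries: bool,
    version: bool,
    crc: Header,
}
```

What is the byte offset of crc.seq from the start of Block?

Header: 0..1  dst  (1B, 1-aligned); 1..4  -- padding (3B); 4..8  port  (4B, 4-aligned); 8..16  seq  (8B, 8-aligned); sizeof = 16, alignof = 8
0..4  signature  (4B, 4-aligned)
4..8  -- padding (4B)
8..16  blocks  (8B, 8-aligned)
16..20  mtime  (4B, 4-aligned)
20..21  attrs  (1B, 1-aligned)
21..22  n_entries  (1B, 1-aligned)
22..23  version  (1B, 1-aligned)
23..24  -- padding (1B)
24..40  crc  (16B, 8-aligned)
within Header: seq at 8
24 + 8 = 32

32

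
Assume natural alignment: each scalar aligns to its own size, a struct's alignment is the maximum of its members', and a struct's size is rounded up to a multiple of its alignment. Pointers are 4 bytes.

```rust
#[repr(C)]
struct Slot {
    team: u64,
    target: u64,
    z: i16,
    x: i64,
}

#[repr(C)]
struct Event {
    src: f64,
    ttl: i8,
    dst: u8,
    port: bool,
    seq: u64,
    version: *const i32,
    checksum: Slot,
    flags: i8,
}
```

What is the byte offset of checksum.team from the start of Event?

Slot: team at 0 (size 8, align 8) → ends 8; target at 8 (size 8, align 8) → ends 16; z at 16 (size 2, align 2) → ends 18; pad 6 to align 8 for x; x at 24 (size 8, align 8) → ends 32; total 32 bytes, alignment 8
src at 0 (size 8, align 8) → ends 8
ttl at 8 (size 1, align 1) → ends 9
dst at 9 (size 1, align 1) → ends 10
port at 10 (size 1, align 1) → ends 11
pad 5 to align 8 for seq
seq at 16 (size 8, align 8) → ends 24
version at 24 (size 4, align 4) → ends 28
pad 4 to align 8 for checksum
checksum at 32 (size 32, align 8) → ends 64
within Slot: team at 0
32 + 0 = 32

32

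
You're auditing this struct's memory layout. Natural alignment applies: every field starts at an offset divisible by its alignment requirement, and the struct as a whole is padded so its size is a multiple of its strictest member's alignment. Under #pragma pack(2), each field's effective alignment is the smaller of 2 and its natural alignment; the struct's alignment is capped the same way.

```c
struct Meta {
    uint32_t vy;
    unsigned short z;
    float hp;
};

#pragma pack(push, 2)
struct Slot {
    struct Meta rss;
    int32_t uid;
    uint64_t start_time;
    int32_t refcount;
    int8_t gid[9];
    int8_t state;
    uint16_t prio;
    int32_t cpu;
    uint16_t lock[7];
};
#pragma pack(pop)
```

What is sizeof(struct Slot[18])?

1044

Meta: @0: vy [4B, align 4] → 4; @4: z [2B, align 2] → 6; +2 pad (align 4); @8: hp [4B, align 4] → 12; size 12, align 4
@0: rss [12B, align 2] → 12
@12: uid [4B, align 2] → 16
@16: start_time [8B, align 2] → 24
@24: refcount [4B, align 2] → 28
@28: gid [9B, align 1] → 37
@37: state [1B, align 1] → 38
@38: prio [2B, align 2] → 40
@40: cpu [4B, align 2] → 44
@44: lock [14B, align 2] → 58
size 58, align 2
array of 18: 18 × 58 = 1044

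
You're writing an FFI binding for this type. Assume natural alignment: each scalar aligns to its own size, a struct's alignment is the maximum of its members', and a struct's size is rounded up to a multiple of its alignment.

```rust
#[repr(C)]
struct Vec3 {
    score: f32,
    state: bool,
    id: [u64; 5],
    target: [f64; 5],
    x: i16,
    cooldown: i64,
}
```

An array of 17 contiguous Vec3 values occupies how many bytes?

@0: score [4B, align 4] → 4
@4: state [1B, align 1] → 5
+3 pad (align 8)
@8: id [40B, align 8] → 48
@48: target [40B, align 8] → 88
@88: x [2B, align 2] → 90
+6 pad (align 8)
@96: cooldown [8B, align 8] → 104
size 104, align 8
array of 17: 17 × 104 = 1768

1768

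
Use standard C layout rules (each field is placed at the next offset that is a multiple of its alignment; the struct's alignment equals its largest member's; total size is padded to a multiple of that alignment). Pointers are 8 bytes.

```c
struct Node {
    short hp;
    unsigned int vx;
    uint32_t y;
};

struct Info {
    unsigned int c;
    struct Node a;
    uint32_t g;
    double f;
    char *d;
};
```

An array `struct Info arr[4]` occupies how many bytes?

160

Node: @0: hp [2B, align 2] → 2; +2 pad (align 4); @4: vx [4B, align 4] → 8; @8: y [4B, align 4] → 12; size 12, align 4
@0: c [4B, align 4] → 4
@4: a [12B, align 4] → 16
@16: g [4B, align 4] → 20
+4 pad (align 8)
@24: f [8B, align 8] → 32
@32: d [8B, align 8] → 40
size 40, align 8
array of 4: 4 × 40 = 160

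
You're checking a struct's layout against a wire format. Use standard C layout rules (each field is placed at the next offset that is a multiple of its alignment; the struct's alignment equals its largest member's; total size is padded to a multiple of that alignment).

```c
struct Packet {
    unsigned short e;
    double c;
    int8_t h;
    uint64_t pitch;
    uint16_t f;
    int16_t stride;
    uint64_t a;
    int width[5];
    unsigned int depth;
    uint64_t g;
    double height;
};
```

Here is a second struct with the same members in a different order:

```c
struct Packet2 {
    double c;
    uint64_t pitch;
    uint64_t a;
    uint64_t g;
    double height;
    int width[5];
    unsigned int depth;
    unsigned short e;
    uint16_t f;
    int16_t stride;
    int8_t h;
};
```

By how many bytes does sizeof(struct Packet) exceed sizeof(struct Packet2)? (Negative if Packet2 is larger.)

@0: e [2B, align 2] → 2
+6 pad (align 8)
@8: c [8B, align 8] → 16
@16: h [1B, align 1] → 17
+7 pad (align 8)
@24: pitch [8B, align 8] → 32
@32: f [2B, align 2] → 34
@34: stride [2B, align 2] → 36
+4 pad (align 8)
@40: a [8B, align 8] → 48
@48: width [20B, align 4] → 68
@68: depth [4B, align 4] → 72
@72: g [8B, align 8] → 80
@80: height [8B, align 8] → 88
size 88, align 8
— Packet2 —
@0: c [8B, align 8] → 8
@8: pitch [8B, align 8] → 16
@16: a [8B, align 8] → 24
@24: g [8B, align 8] → 32
@32: height [8B, align 8] → 40
@40: width [20B, align 4] → 60
@60: depth [4B, align 4] → 64
@64: e [2B, align 2] → 66
@66: f [2B, align 2] → 68
@68: stride [2B, align 2] → 70
@70: h [1B, align 1] → 71
+1 tail pad (align 8)
size 72, align 8
88 − 72 = 16

16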